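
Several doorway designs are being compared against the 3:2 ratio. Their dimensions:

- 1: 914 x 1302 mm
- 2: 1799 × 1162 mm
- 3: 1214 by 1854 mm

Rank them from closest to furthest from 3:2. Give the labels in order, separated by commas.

3, 2, 1

1: 1302/914 ≈ 1.425 → |1.425 − 1.500| = 0.075
2: 1799/1162 ≈ 1.548 → |1.548 − 1.500| = 0.048
3: 1854/1214 ≈ 1.527 → |1.527 − 1.500| = 0.027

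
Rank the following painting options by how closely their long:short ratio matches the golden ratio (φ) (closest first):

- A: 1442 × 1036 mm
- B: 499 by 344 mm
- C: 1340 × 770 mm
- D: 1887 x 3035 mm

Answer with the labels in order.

D, C, B, A

Ratios: A = 1442 / 1036 ≈ 1.392; B = 499 / 344 ≈ 1.451; C = 1340 / 770 ≈ 1.740; D = 3035 / 1887 ≈ 1.608.
|Δ from 1.618|: A 0.226; B 0.167; C 0.122; D 0.010.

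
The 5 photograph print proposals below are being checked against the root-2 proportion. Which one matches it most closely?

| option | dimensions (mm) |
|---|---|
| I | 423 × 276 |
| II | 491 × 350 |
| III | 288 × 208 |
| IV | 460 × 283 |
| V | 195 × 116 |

Ratios (long/short): I ≈ 1.533; II ≈ 1.403; III ≈ 1.385; IV ≈ 1.625; V ≈ 1.681.
root-2 ≈ 1.414; option II is nearest (Δ 0.011).

II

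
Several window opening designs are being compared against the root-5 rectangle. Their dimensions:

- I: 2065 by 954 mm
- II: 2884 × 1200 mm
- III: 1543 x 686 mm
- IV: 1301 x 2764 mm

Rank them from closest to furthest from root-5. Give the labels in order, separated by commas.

Ratios: I = 2065 / 954 ≈ 2.165; II = 2884 / 1200 ≈ 2.403; III = 1543 / 686 ≈ 2.249; IV = 2764 / 1301 ≈ 2.125.
|Δ from 2.236|: I 0.071; II 0.167; III 0.013; IV 0.111.

III, I, IV, II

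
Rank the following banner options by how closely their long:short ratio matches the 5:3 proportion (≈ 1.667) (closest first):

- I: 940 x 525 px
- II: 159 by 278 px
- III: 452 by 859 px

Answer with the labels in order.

II, I, III

Ratios: I = 940 / 525 ≈ 1.790; II = 278 / 159 ≈ 1.748; III = 859 / 452 ≈ 1.900.
|Δ from 1.667|: I 0.123; II 0.081; III 0.233.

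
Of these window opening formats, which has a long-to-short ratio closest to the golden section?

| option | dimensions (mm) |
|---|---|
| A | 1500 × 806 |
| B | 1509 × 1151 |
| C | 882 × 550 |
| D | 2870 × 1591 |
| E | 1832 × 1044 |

Target golden ratio ≈ 1.618.
A: 1.861 (Δ0.243)  B: 1.311 (Δ0.307)  C: 1.604 (Δ0.014)  D: 1.804 (Δ0.186)  E: 1.755 (Δ0.137)

C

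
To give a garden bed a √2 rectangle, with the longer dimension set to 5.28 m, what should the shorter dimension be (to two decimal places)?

3.73 m

root-2 ≈ 1.41421.
Shorter side = 5.28 ÷ 1.41421 ≈ 3.7335 → 3.73 m.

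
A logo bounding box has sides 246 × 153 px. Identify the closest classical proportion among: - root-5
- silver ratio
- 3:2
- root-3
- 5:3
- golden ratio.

golden ratio

246/153 ≈ 1.608. Nearest candidates are golden ratio (1.618, off by 0.010) and 5:3 (1.667, off by 0.059).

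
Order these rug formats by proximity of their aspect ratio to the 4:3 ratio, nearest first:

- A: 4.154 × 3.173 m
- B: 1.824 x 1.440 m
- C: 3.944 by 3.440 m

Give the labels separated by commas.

A: 4.154/3.173 ≈ 1.309 → |1.309 − 1.333| = 0.024
B: 1.824/1.440 ≈ 1.267 → |1.267 − 1.333| = 0.066
C: 3.944/3.440 ≈ 1.147 → |1.147 − 1.333| = 0.186

A, B, C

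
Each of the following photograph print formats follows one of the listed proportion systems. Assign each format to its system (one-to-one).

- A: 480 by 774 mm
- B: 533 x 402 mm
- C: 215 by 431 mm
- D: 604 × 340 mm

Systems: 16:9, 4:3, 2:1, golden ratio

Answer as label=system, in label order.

Ratios: A ≈ 1.613; B ≈ 1.326; C ≈ 2.005; D ≈ 1.776.
Targets: 16:9 ≈ 1.778; 4:3 ≈ 1.333; 2:1 ≈ 2.000; golden ratio ≈ 1.618.

A=golden ratio, B=4:3, C=2:1, D=16:9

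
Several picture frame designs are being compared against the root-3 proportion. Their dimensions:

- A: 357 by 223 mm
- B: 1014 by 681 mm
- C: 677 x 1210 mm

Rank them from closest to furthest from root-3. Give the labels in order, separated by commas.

A: 357/223 ≈ 1.601 → |1.601 − 1.732| = 0.131
B: 1014/681 ≈ 1.489 → |1.489 − 1.732| = 0.243
C: 1210/677 ≈ 1.787 → |1.787 − 1.732| = 0.055

C, A, B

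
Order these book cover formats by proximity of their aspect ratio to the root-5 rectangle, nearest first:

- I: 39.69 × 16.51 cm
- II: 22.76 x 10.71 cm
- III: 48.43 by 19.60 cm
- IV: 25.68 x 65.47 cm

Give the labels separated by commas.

I: 39.69/16.51 ≈ 2.404 → |2.404 − 2.236| = 0.168
II: 22.76/10.71 ≈ 2.125 → |2.125 − 2.236| = 0.111
III: 48.43/19.60 ≈ 2.471 → |2.471 − 2.236| = 0.235
IV: 65.47/25.68 ≈ 2.549 → |2.549 − 2.236| = 0.313

II, I, III, IV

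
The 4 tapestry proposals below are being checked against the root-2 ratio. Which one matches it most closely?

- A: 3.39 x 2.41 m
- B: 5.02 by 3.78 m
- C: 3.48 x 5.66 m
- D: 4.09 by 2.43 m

Target root-2 ≈ 1.414.
A: 1.407 (Δ0.007)  B: 1.328 (Δ0.086)  C: 1.626 (Δ0.212)  D: 1.683 (Δ0.269)

A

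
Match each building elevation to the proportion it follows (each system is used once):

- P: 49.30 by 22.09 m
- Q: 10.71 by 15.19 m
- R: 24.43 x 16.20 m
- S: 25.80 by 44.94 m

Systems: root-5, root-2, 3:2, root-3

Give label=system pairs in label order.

P=root-5, Q=root-2, R=3:2, S=root-3

Ratios: P ≈ 2.232; Q ≈ 1.418; R ≈ 1.508; S ≈ 1.742.
Targets: root-5 ≈ 2.236; root-2 ≈ 1.414; 3:2 ≈ 1.500; root-3 ≈ 1.732.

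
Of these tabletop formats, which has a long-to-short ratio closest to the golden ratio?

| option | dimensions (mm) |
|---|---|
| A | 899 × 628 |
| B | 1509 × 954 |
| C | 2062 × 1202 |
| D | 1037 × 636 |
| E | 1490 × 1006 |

Target golden ratio ≈ 1.618.
A: 1.432 (Δ0.186)  B: 1.582 (Δ0.036)  C: 1.715 (Δ0.097)  D: 1.631 (Δ0.013)  E: 1.481 (Δ0.137)

D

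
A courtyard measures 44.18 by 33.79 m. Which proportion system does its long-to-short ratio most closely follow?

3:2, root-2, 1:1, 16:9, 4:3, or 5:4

4:3

44.18/33.79 ≈ 1.307. Nearest candidates are 4:3 (1.333, off by 0.026) and 5:4 (1.250, off by 0.057).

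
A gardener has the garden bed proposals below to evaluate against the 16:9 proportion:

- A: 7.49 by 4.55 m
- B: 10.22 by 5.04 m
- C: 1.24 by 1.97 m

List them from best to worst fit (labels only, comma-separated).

Ratios: A = 7.49 / 4.55 ≈ 1.646; B = 10.22 / 5.04 ≈ 2.028; C = 1.97 / 1.24 ≈ 1.589.
|Δ from 1.778|: A 0.132; B 0.250; C 0.189.

A, C, B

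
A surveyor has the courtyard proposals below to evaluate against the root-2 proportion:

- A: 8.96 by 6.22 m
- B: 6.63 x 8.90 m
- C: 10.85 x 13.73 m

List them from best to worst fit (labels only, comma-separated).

Ratios: A = 8.96 / 6.22 ≈ 1.441; B = 8.90 / 6.63 ≈ 1.342; C = 13.73 / 10.85 ≈ 1.265.
|Δ from 1.414|: A 0.027; B 0.072; C 0.149.

A, B, C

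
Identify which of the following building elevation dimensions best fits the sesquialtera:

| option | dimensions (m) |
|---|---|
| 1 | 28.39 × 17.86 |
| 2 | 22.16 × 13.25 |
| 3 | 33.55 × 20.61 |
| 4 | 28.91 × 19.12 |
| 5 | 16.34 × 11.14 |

4

Target 3:2 ≈ 1.500.
1: 1.590 (Δ0.090)  2: 1.672 (Δ0.172)  3: 1.628 (Δ0.128)  4: 1.512 (Δ0.012)  5: 1.467 (Δ0.033)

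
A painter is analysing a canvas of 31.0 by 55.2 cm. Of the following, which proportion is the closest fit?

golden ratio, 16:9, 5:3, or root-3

Ratio = 55.2 / 31.0 ≈ 1.781.
Distances: golden ratio 1.618 (Δ 0.163); 16:9 1.778 (Δ 0.003); 5:3 1.667 (Δ 0.114); root-3 1.732 (Δ 0.049).

16:9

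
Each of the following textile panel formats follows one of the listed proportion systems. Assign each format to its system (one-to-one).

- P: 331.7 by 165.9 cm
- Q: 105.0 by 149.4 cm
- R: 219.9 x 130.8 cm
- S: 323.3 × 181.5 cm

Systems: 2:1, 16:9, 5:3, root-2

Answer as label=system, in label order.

P=2:1, Q=root-2, R=5:3, S=16:9

P = 331.7/165.9 ≈ 1.999 → 2:1 (2.000)
Q = 149.4/105.0 ≈ 1.423 → root-2 (1.414)
R = 219.9/130.8 ≈ 1.681 → 5:3 (1.667)
S = 323.3/181.5 ≈ 1.781 → 16:9 (1.778)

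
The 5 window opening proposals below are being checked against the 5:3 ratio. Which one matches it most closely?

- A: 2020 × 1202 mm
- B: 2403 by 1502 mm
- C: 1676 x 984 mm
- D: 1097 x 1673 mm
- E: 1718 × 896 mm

Target 5:3 ≈ 1.667.
A: 1.681 (Δ0.014)  B: 1.600 (Δ0.067)  C: 1.703 (Δ0.036)  D: 1.525 (Δ0.142)  E: 1.917 (Δ0.250)

A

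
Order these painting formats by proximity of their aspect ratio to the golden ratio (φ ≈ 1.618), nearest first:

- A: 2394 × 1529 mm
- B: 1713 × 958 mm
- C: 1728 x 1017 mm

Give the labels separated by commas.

A, C, B

Ratios: A = 2394 / 1529 ≈ 1.566; B = 1713 / 958 ≈ 1.788; C = 1728 / 1017 ≈ 1.699.
|Δ from 1.618|: A 0.052; B 0.170; C 0.081.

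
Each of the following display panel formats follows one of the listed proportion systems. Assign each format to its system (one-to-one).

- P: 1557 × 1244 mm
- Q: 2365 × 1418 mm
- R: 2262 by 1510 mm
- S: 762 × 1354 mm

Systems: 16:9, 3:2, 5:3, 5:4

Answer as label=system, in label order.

Ratios: P ≈ 1.252; Q ≈ 1.668; R ≈ 1.498; S ≈ 1.777.
Targets: 16:9 ≈ 1.778; 3:2 ≈ 1.500; 5:3 ≈ 1.667; 5:4 ≈ 1.250.

P=5:4, Q=5:3, R=3:2, S=16:9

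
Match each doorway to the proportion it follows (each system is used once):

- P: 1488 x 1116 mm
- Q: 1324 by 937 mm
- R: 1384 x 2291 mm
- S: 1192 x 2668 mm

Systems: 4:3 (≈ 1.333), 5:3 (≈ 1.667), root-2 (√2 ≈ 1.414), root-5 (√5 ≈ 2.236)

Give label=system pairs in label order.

P=4:3, Q=root-2, R=5:3, S=root-5

Ratios: P ≈ 1.333; Q ≈ 1.413; R ≈ 1.655; S ≈ 2.238.
Targets: 4:3 ≈ 1.333; 5:3 ≈ 1.667; root-2 ≈ 1.414; root-5 ≈ 2.236.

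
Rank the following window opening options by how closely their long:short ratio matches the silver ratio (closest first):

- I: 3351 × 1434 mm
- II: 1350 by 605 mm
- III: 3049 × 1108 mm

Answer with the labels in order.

Ratios: I = 3351 / 1434 ≈ 2.337; II = 1350 / 605 ≈ 2.231; III = 3049 / 1108 ≈ 2.752.
|Δ from 2.414|: I 0.077; II 0.183; III 0.338.

I, II, III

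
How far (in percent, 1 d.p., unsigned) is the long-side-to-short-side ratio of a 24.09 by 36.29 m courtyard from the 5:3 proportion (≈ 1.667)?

9.6%

Ratio = 36.29 / 24.09 ≈ 1.5064.
Ideal 5:3 ≈ 1.6667. |1.5064 − 1.6667| / 1.6667 ≈ 9.62% → 9.6%.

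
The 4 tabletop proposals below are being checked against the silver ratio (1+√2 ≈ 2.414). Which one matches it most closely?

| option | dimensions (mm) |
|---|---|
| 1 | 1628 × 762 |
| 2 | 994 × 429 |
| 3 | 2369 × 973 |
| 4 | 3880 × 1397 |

Target silver ratio ≈ 2.414.
1: 2.136 (Δ0.278)  2: 2.317 (Δ0.097)  3: 2.435 (Δ0.021)  4: 2.777 (Δ0.363)

3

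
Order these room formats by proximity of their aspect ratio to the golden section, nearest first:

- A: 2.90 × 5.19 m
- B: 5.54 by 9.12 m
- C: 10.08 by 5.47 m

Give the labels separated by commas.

B, A, C

A: 5.19/2.90 ≈ 1.790 → |1.790 − 1.618| = 0.172
B: 9.12/5.54 ≈ 1.646 → |1.646 − 1.618| = 0.028
C: 10.08/5.47 ≈ 1.843 → |1.843 − 1.618| = 0.225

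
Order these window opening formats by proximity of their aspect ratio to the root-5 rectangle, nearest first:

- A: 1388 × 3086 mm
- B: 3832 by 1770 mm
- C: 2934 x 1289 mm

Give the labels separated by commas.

A, C, B

Ratios: A = 3086 / 1388 ≈ 2.223; B = 3832 / 1770 ≈ 2.165; C = 2934 / 1289 ≈ 2.276.
|Δ from 2.236|: A 0.013; B 0.071; C 0.040.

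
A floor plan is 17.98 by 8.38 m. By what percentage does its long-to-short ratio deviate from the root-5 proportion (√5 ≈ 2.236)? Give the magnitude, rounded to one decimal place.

4.0%

Ratio = 17.98 / 8.38 ≈ 2.1456.
Ideal root-5 ≈ 2.2361. |2.1456 − 2.2361| / 2.2361 ≈ 4.05% → 4.0%.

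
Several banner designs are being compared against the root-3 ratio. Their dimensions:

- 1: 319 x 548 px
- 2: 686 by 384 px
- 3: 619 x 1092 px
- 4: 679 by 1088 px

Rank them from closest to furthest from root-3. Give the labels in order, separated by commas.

1, 3, 2, 4

1: 548/319 ≈ 1.718 → |1.718 − 1.732| = 0.014
2: 686/384 ≈ 1.786 → |1.786 − 1.732| = 0.054
3: 1092/619 ≈ 1.764 → |1.764 − 1.732| = 0.032
4: 1088/679 ≈ 1.602 → |1.602 − 1.732| = 0.130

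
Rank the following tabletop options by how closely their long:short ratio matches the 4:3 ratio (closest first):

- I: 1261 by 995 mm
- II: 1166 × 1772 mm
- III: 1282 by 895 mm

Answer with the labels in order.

I: 1261/995 ≈ 1.267 → |1.267 − 1.333| = 0.066
II: 1772/1166 ≈ 1.520 → |1.520 − 1.333| = 0.187
III: 1282/895 ≈ 1.432 → |1.432 − 1.333| = 0.099

I, III, II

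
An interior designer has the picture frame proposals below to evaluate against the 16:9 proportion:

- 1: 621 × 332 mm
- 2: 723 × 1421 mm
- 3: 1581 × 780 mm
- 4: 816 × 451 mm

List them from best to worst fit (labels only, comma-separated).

1: 621/332 ≈ 1.870 → |1.870 − 1.778| = 0.092
2: 1421/723 ≈ 1.965 → |1.965 − 1.778| = 0.187
3: 1581/780 ≈ 2.027 → |2.027 − 1.778| = 0.249
4: 816/451 ≈ 1.809 → |1.809 − 1.778| = 0.031

4, 1, 2, 3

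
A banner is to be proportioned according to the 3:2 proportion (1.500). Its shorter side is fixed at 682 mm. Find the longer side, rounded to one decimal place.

3:2 = 1.50000.
Longer side = 682 × 1.50000 ≈ 1023.000 → 1023.0 mm.

1023.0 mm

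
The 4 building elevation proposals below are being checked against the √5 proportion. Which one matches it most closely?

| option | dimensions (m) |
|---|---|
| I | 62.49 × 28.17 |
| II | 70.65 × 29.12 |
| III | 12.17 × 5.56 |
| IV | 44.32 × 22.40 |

I

Ratios (long/short): I ≈ 2.218; II ≈ 2.426; III ≈ 2.189; IV ≈ 1.979.
root-5 ≈ 2.236; option I is nearest (Δ 0.018).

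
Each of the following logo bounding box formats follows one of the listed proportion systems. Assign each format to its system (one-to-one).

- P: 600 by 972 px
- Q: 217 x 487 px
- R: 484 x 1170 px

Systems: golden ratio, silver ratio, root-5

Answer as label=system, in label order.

Ratios: P ≈ 1.620; Q ≈ 2.244; R ≈ 2.417.
Targets: golden ratio ≈ 1.618; silver ratio ≈ 2.414; root-5 ≈ 2.236.

P=golden ratio, Q=root-5, R=silver ratio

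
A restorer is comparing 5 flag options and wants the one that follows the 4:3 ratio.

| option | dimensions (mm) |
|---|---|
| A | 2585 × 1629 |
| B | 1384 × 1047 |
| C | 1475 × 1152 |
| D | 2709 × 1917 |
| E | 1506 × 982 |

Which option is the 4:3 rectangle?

B

Ratios (long/short): A ≈ 1.587; B ≈ 1.322; C ≈ 1.280; D ≈ 1.413; E ≈ 1.534.
4:3 ≈ 1.333; option B is nearest (Δ 0.011).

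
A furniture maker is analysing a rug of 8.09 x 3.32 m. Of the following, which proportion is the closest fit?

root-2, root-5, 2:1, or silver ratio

8.09/3.32 ≈ 2.437. Nearest candidates are silver ratio (2.414, off by 0.023) and root-5 (2.236, off by 0.201).

silver ratio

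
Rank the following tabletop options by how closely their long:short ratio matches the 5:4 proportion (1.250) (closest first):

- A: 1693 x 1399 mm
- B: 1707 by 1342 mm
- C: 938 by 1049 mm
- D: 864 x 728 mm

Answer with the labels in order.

A: 1693/1399 ≈ 1.210 → |1.210 − 1.250| = 0.040
B: 1707/1342 ≈ 1.272 → |1.272 − 1.250| = 0.022
C: 1049/938 ≈ 1.118 → |1.118 − 1.250| = 0.132
D: 864/728 ≈ 1.187 → |1.187 − 1.250| = 0.063

B, A, D, C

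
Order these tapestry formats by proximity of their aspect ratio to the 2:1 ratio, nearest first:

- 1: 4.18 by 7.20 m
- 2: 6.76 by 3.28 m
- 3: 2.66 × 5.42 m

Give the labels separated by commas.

3, 2, 1

1: 7.20/4.18 ≈ 1.722 → |1.722 − 2.000| = 0.278
2: 6.76/3.28 ≈ 2.061 → |2.061 − 2.000| = 0.061
3: 5.42/2.66 ≈ 2.038 → |2.038 − 2.000| = 0.038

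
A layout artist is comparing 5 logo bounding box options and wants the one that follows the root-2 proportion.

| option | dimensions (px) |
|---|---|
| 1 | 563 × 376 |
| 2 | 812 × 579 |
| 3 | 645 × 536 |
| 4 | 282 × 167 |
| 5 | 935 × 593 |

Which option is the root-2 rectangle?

Ratios (long/short): 1 ≈ 1.497; 2 ≈ 1.402; 3 ≈ 1.203; 4 ≈ 1.689; 5 ≈ 1.577.
root-2 ≈ 1.414; option 2 is nearest (Δ 0.012).

2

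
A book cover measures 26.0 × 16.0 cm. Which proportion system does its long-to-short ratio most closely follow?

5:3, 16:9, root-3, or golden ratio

Ratio = 26.0 / 16.0 ≈ 1.625.
Distances: 5:3 1.667 (Δ 0.042); 16:9 1.778 (Δ 0.153); root-3 1.732 (Δ 0.107); golden ratio 1.618 (Δ 0.007).

golden ratio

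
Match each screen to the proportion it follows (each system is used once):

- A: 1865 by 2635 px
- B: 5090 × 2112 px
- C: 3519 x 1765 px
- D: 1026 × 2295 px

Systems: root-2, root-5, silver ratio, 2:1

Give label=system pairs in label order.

A=root-2, B=silver ratio, C=2:1, D=root-5

A = 2635/1865 ≈ 1.413 → root-2 (1.414)
B = 5090/2112 ≈ 2.410 → silver ratio (2.414)
C = 3519/1765 ≈ 1.994 → 2:1 (2.000)
D = 2295/1026 ≈ 2.237 → root-5 (2.236)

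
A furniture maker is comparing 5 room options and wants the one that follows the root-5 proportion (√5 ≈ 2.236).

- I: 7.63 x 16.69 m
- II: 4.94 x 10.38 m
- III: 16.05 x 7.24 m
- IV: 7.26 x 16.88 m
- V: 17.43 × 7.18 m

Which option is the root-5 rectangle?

Ratios (long/short): I ≈ 2.187; II ≈ 2.101; III ≈ 2.217; IV ≈ 2.325; V ≈ 2.428.
root-5 ≈ 2.236; option III is nearest (Δ 0.019).

III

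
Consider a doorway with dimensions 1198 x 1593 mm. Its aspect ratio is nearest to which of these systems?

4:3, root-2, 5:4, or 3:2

1593/1198 ≈ 1.330. Nearest candidates are 4:3 (1.333, off by 0.003) and 5:4 (1.250, off by 0.080).

4:3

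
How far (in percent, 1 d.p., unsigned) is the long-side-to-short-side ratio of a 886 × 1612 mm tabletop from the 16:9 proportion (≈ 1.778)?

2.3%

Ratio = 1612 / 886 ≈ 1.8194.
Ideal 16:9 ≈ 1.7778. |1.8194 − 1.7778| / 1.7778 ≈ 2.34% → 2.3%.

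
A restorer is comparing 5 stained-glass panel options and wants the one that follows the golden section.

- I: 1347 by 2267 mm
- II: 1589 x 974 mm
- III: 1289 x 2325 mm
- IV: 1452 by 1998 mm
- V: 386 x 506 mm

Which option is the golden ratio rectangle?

Target golden ratio ≈ 1.618.
I: 1.683 (Δ0.065)  II: 1.631 (Δ0.013)  III: 1.804 (Δ0.186)  IV: 1.376 (Δ0.242)  V: 1.311 (Δ0.307)

II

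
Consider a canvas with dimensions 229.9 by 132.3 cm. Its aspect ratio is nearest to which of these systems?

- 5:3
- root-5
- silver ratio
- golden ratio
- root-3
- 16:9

root-3

229.9/132.3 ≈ 1.738. Nearest candidates are root-3 (1.732, off by 0.006) and 16:9 (1.778, off by 0.040).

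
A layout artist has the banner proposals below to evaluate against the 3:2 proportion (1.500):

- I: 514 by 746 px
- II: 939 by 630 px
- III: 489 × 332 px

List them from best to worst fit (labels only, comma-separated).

II, III, I

Ratios: I = 746 / 514 ≈ 1.451; II = 939 / 630 ≈ 1.490; III = 489 / 332 ≈ 1.473.
|Δ from 1.500|: I 0.049; II 0.010; III 0.027.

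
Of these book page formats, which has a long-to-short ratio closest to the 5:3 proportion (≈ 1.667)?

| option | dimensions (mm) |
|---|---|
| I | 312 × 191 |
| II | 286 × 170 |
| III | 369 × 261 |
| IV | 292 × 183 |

II

Ratios (long/short): I ≈ 1.634; II ≈ 1.682; III ≈ 1.414; IV ≈ 1.596.
5:3 ≈ 1.667; option II is nearest (Δ 0.015).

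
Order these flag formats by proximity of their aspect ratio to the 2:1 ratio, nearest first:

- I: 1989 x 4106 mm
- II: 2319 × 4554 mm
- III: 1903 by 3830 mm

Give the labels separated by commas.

III, II, I

I: 4106/1989 ≈ 2.064 → |2.064 − 2.000| = 0.064
II: 4554/2319 ≈ 1.964 → |1.964 − 2.000| = 0.036
III: 3830/1903 ≈ 2.013 → |2.013 − 2.000| = 0.013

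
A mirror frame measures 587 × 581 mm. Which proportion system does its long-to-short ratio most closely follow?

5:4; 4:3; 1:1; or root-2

1:1

587/581 ≈ 1.010. Nearest candidates are 1:1 (1.000, off by 0.010) and 5:4 (1.250, off by 0.240).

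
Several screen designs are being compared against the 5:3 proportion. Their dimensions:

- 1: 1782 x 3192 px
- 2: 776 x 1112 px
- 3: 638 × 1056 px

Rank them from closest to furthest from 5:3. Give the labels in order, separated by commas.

Ratios: 1 = 3192 / 1782 ≈ 1.791; 2 = 1112 / 776 ≈ 1.433; 3 = 1056 / 638 ≈ 1.655.
|Δ from 1.667|: 1 0.124; 2 0.234; 3 0.012.

3, 1, 2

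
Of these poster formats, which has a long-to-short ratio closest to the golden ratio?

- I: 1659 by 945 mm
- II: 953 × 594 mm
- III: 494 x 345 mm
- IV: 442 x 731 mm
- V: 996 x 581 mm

Target golden ratio ≈ 1.618.
I: 1.756 (Δ0.138)  II: 1.604 (Δ0.014)  III: 1.432 (Δ0.186)  IV: 1.654 (Δ0.036)  V: 1.714 (Δ0.096)

II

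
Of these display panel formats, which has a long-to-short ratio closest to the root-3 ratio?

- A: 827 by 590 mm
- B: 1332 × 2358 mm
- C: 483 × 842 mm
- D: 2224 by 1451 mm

Ratios (long/short): A ≈ 1.402; B ≈ 1.770; C ≈ 1.743; D ≈ 1.533.
root-3 ≈ 1.732; option C is nearest (Δ 0.011).

C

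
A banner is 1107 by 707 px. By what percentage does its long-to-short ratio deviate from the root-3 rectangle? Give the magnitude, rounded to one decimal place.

9.6%

Ratio = 1107 / 707 ≈ 1.5658.
Ideal root-3 ≈ 1.7321. |1.5658 − 1.7321| / 1.7321 ≈ 9.60% → 9.6%.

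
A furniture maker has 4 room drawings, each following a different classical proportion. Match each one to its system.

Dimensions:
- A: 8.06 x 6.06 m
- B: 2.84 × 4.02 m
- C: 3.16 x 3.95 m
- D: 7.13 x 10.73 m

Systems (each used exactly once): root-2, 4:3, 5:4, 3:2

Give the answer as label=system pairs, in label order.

Ratios: A ≈ 1.330; B ≈ 1.415; C ≈ 1.250; D ≈ 1.505.
Targets: root-2 ≈ 1.414; 4:3 ≈ 1.333; 5:4 ≈ 1.250; 3:2 ≈ 1.500.

A=4:3, B=root-2, C=5:4, D=3:2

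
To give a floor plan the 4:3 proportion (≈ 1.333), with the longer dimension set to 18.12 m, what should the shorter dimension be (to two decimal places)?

4:3 ≈ 1.33333.
Shorter side = 18.12 ÷ 1.33333 ≈ 13.5900 → 13.59 m.

13.59 m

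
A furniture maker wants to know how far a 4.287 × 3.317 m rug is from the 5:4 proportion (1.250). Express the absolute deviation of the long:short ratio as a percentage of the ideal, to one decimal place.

Ratio = 4.287 / 3.317 ≈ 1.2924.
Ideal 5:4 = 1.2500. |1.2924 − 1.2500| / 1.2500 ≈ 3.39% → 3.4%.

3.4%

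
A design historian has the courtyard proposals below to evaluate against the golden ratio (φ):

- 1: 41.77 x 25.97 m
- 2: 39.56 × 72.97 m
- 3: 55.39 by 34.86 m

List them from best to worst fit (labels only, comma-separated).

1, 3, 2

1: 41.77/25.97 ≈ 1.608 → |1.608 − 1.618| = 0.010
2: 72.97/39.56 ≈ 1.845 → |1.845 − 1.618| = 0.227
3: 55.39/34.86 ≈ 1.589 → |1.589 − 1.618| = 0.029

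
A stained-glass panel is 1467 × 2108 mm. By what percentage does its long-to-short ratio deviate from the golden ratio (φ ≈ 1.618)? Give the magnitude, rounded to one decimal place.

Ratio = 2108 / 1467 ≈ 1.4369.
Ideal golden ratio ≈ 1.6180. |1.4369 − 1.6180| / 1.6180 ≈ 11.19% → 11.2%.

11.2%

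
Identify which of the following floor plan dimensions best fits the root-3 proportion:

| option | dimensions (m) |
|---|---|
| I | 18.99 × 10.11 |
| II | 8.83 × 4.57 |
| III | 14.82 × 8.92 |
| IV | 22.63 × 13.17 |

IV

Target root-3 ≈ 1.732.
I: 1.878 (Δ0.146)  II: 1.932 (Δ0.200)  III: 1.661 (Δ0.071)  IV: 1.718 (Δ0.014)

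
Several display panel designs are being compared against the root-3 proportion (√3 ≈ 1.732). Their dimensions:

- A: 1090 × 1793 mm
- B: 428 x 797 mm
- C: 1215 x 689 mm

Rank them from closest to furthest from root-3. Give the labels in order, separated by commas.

Ratios: A = 1793 / 1090 ≈ 1.645; B = 797 / 428 ≈ 1.862; C = 1215 / 689 ≈ 1.763.
|Δ from 1.732|: A 0.087; B 0.130; C 0.031.

C, A, B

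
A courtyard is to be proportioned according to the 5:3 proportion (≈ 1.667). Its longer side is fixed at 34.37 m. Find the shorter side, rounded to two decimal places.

20.62 m

5:3 ≈ 1.66667.
Shorter side = 34.37 ÷ 1.66667 ≈ 20.6220 → 20.62 m.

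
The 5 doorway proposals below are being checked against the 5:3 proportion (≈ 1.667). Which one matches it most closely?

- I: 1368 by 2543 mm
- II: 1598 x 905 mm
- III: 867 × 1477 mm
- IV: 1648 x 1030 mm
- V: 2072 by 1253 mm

Target 5:3 ≈ 1.667.
I: 1.859 (Δ0.192)  II: 1.766 (Δ0.099)  III: 1.704 (Δ0.037)  IV: 1.600 (Δ0.067)  V: 1.654 (Δ0.013)

V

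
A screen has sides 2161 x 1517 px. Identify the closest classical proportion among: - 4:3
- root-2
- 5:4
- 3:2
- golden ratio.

root-2

2161/1517 ≈ 1.425. Nearest candidates are root-2 (1.414, off by 0.011) and 3:2 (1.500, off by 0.075).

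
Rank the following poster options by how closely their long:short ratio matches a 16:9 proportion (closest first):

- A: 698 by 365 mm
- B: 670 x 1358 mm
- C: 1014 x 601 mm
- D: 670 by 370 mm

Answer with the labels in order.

A: 698/365 ≈ 1.912 → |1.912 − 1.778| = 0.134
B: 1358/670 ≈ 2.027 → |2.027 − 1.778| = 0.249
C: 1014/601 ≈ 1.687 → |1.687 − 1.778| = 0.091
D: 670/370 ≈ 1.811 → |1.811 − 1.778| = 0.033

D, C, A, B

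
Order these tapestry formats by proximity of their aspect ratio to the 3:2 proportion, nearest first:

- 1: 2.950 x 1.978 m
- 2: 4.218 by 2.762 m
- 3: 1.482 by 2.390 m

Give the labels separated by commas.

1, 2, 3

Ratios: 1 = 2.950 / 1.978 ≈ 1.491; 2 = 4.218 / 2.762 ≈ 1.527; 3 = 2.390 / 1.482 ≈ 1.613.
|Δ from 1.500|: 1 0.009; 2 0.027; 3 0.113.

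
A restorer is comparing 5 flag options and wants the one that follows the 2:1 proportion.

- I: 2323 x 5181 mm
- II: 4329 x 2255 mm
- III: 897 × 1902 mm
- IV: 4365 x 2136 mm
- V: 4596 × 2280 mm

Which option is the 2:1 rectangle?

Ratios (long/short): I ≈ 2.230; II ≈ 1.920; III ≈ 2.120; IV ≈ 2.044; V ≈ 2.016.
2:1 ≈ 2.000; option V is nearest (Δ 0.016).

V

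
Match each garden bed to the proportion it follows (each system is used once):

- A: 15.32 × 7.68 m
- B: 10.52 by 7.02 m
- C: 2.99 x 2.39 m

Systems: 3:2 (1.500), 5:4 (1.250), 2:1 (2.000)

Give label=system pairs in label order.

Ratios: A ≈ 1.995; B ≈ 1.499; C ≈ 1.251.
Targets: 3:2 ≈ 1.500; 5:4 ≈ 1.250; 2:1 ≈ 2.000.

A=2:1, B=3:2, C=5:4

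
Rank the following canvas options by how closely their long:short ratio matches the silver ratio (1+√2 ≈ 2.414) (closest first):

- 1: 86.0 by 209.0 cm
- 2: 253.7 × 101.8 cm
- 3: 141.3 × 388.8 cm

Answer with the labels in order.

1, 2, 3

1: 209.0/86.0 ≈ 2.430 → |2.430 − 2.414| = 0.016
2: 253.7/101.8 ≈ 2.492 → |2.492 − 2.414| = 0.078
3: 388.8/141.3 ≈ 2.752 → |2.752 − 2.414| = 0.338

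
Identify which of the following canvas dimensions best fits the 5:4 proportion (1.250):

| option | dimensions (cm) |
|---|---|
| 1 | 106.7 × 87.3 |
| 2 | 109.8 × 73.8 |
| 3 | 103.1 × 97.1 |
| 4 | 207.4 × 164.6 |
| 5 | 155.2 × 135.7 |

4

Ratios (long/short): 1 ≈ 1.222; 2 ≈ 1.488; 3 ≈ 1.062; 4 ≈ 1.260; 5 ≈ 1.144.
5:4 ≈ 1.250; option 4 is nearest (Δ 0.010).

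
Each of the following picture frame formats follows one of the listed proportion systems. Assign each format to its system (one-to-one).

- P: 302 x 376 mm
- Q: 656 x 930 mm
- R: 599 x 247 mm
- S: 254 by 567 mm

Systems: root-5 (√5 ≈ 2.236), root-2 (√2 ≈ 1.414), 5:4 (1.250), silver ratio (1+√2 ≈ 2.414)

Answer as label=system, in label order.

P=5:4, Q=root-2, R=silver ratio, S=root-5

P = 376/302 ≈ 1.245 → 5:4 (1.250)
Q = 930/656 ≈ 1.418 → root-2 (1.414)
R = 599/247 ≈ 2.425 → silver ratio (2.414)
S = 567/254 ≈ 2.232 → root-5 (2.236)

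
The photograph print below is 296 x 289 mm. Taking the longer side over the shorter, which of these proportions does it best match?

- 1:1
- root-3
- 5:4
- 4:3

1:1

296/289 ≈ 1.024. Nearest candidates are 1:1 (1.000, off by 0.024) and 5:4 (1.250, off by 0.226).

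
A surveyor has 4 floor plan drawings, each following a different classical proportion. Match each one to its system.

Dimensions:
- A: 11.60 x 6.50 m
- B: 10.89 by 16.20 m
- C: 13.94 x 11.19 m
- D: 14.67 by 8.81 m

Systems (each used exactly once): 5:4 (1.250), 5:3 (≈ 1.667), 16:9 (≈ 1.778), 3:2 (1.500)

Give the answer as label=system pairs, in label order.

A=16:9, B=3:2, C=5:4, D=5:3

A = 11.60/6.50 ≈ 1.785 → 16:9 (1.778)
B = 16.20/10.89 ≈ 1.488 → 3:2 (1.500)
C = 13.94/11.19 ≈ 1.246 → 5:4 (1.250)
D = 14.67/8.81 ≈ 1.665 → 5:3 (1.667)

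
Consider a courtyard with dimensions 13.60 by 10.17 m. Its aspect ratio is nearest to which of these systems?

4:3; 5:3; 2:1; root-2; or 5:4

13.60/10.17 ≈ 1.337. Nearest candidates are 4:3 (1.333, off by 0.004) and root-2 (1.414, off by 0.077).

4:3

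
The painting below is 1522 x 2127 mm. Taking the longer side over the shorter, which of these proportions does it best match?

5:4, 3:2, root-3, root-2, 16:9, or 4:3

root-2

Ratio = 2127 / 1522 ≈ 1.398.
Distances: 5:4 1.250 (Δ 0.148); 3:2 1.500 (Δ 0.102); root-3 1.732 (Δ 0.334); root-2 1.414 (Δ 0.016); 16:9 1.778 (Δ 0.380); 4:3 1.333 (Δ 0.065).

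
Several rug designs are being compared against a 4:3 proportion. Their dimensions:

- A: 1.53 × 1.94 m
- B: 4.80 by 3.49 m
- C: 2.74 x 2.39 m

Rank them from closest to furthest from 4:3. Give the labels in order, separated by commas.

A: 1.94/1.53 ≈ 1.268 → |1.268 − 1.333| = 0.065
B: 4.80/3.49 ≈ 1.375 → |1.375 − 1.333| = 0.042
C: 2.74/2.39 ≈ 1.146 → |1.146 − 1.333| = 0.187

B, A, C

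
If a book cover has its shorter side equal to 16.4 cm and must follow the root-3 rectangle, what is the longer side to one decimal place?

root-3 ≈ 1.73205.
Longer side = 16.4 × 1.73205 ≈ 28.406 → 28.4 cm.

28.4 cm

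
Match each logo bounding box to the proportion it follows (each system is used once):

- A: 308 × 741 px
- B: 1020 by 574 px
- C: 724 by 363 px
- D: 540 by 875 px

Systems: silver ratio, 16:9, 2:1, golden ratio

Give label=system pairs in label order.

Ratios: A ≈ 2.406; B ≈ 1.777; C ≈ 1.994; D ≈ 1.620.
Targets: silver ratio ≈ 2.414; 16:9 ≈ 1.778; 2:1 ≈ 2.000; golden ratio ≈ 1.618.

A=silver ratio, B=16:9, C=2:1, D=golden ratio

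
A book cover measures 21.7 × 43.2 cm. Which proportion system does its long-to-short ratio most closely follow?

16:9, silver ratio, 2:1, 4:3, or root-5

2:1

Ratio = 43.2 / 21.7 ≈ 1.991.
Distances: 16:9 1.778 (Δ 0.213); silver ratio 2.414 (Δ 0.423); 2:1 2.000 (Δ 0.009); 4:3 1.333 (Δ 0.658); root-5 2.236 (Δ 0.245).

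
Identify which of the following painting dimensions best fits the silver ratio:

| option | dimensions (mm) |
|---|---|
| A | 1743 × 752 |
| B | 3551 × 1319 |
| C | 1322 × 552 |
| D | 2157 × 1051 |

Ratios (long/short): A ≈ 2.318; B ≈ 2.692; C ≈ 2.395; D ≈ 2.052.
silver ratio ≈ 2.414; option C is nearest (Δ 0.019).

C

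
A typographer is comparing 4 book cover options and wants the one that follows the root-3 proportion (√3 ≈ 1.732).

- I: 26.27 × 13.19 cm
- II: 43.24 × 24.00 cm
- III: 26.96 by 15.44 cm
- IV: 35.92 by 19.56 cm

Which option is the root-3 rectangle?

III

Target root-3 ≈ 1.732.
I: 1.992 (Δ0.260)  II: 1.802 (Δ0.070)  III: 1.746 (Δ0.014)  IV: 1.836 (Δ0.104)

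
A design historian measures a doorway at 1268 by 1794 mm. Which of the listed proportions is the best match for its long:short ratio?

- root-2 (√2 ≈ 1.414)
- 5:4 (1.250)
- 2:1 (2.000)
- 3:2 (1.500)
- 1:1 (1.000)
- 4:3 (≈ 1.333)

root-2

1794/1268 ≈ 1.415. Nearest candidates are root-2 (1.414, off by 0.001) and 4:3 (1.333, off by 0.082).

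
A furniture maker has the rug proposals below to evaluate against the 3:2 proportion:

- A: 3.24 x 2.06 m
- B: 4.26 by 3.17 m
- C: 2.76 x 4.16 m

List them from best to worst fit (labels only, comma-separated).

Ratios: A = 3.24 / 2.06 ≈ 1.573; B = 4.26 / 3.17 ≈ 1.344; C = 4.16 / 2.76 ≈ 1.507.
|Δ from 1.500|: A 0.073; B 0.156; C 0.007.

C, A, B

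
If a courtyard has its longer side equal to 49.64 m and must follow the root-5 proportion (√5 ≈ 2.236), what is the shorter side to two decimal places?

22.20 m

root-5 ≈ 2.23607.
Shorter side = 49.64 ÷ 2.23607 ≈ 22.1997 → 22.20 m.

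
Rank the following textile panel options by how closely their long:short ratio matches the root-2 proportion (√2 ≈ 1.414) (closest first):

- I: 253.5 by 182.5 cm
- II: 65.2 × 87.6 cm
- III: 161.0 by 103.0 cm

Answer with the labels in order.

Ratios: I = 253.5 / 182.5 ≈ 1.389; II = 87.6 / 65.2 ≈ 1.344; III = 161.0 / 103.0 ≈ 1.563.
|Δ from 1.414|: I 0.025; II 0.070; III 0.149.

I, II, III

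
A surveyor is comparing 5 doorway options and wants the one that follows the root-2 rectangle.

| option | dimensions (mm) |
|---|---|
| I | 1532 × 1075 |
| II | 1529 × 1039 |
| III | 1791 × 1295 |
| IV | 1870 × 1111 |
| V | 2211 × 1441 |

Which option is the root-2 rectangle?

I

Target root-2 ≈ 1.414.
I: 1.425 (Δ0.011)  II: 1.472 (Δ0.058)  III: 1.383 (Δ0.031)  IV: 1.683 (Δ0.269)  V: 1.534 (Δ0.120)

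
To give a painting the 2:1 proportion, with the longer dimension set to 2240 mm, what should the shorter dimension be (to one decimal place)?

1120.0 mm

2:1 = 2.00000.
Shorter side = 2240 ÷ 2.00000 ≈ 1120.000 → 1120.0 mm.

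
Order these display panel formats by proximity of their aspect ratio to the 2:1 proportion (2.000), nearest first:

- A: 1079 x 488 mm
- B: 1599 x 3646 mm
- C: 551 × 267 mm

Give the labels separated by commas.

C, A, B

A: 1079/488 ≈ 2.211 → |2.211 − 2.000| = 0.211
B: 3646/1599 ≈ 2.280 → |2.280 − 2.000| = 0.280
C: 551/267 ≈ 2.064 → |2.064 − 2.000| = 0.064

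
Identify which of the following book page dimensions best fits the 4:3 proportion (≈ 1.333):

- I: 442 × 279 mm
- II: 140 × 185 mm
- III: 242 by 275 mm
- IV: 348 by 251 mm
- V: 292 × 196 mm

II

Target 4:3 ≈ 1.333.
I: 1.584 (Δ0.251)  II: 1.321 (Δ0.012)  III: 1.136 (Δ0.197)  IV: 1.386 (Δ0.053)  V: 1.490 (Δ0.157)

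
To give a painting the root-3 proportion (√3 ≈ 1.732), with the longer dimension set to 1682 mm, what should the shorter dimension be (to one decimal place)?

971.1 mm

root-3 ≈ 1.73205.
Shorter side = 1682 ÷ 1.73205 ≈ 971.104 → 971.1 mm.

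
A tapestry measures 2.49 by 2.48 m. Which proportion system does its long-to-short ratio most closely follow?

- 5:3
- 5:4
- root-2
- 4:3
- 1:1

1:1

2.49/2.48 ≈ 1.004. Nearest candidates are 1:1 (1.000, off by 0.004) and 5:4 (1.250, off by 0.246).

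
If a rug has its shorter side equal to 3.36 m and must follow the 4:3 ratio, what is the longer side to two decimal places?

4:3 ≈ 1.33333.
Longer side = 3.36 × 1.33333 ≈ 4.4800 → 4.48 m.

4.48 m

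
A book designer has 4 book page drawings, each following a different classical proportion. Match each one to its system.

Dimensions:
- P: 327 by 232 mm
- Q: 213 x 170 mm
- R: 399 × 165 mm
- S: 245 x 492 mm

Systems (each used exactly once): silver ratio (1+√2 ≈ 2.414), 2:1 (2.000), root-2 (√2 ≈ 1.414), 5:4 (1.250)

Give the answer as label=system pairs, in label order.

Ratios: P ≈ 1.409; Q ≈ 1.253; R ≈ 2.418; S ≈ 2.008.
Targets: silver ratio ≈ 2.414; 2:1 ≈ 2.000; root-2 ≈ 1.414; 5:4 ≈ 1.250.

P=root-2, Q=5:4, R=silver ratio, S=2:1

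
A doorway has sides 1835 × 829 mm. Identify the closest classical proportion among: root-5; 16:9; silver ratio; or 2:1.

root-5

1835/829 ≈ 2.214. Nearest candidates are root-5 (2.236, off by 0.022) and silver ratio (2.414, off by 0.200).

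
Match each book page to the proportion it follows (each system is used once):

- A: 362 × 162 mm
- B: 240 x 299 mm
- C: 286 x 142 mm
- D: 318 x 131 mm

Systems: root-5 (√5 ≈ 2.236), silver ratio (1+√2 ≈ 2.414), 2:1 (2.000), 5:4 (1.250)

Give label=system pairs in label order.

A = 362/162 ≈ 2.235 → root-5 (2.236)
B = 299/240 ≈ 1.246 → 5:4 (1.250)
C = 286/142 ≈ 2.014 → 2:1 (2.000)
D = 318/131 ≈ 2.427 → silver ratio (2.414)

A=root-5, B=5:4, C=2:1, D=silver ratio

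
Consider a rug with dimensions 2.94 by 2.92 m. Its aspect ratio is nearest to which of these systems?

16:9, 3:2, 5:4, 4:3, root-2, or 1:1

Ratio = 2.94 / 2.92 ≈ 1.007.
Distances: 16:9 1.778 (Δ 0.771); 3:2 1.500 (Δ 0.493); 5:4 1.250 (Δ 0.243); 4:3 1.333 (Δ 0.326); root-2 1.414 (Δ 0.407); 1:1 1.000 (Δ 0.007).

1:1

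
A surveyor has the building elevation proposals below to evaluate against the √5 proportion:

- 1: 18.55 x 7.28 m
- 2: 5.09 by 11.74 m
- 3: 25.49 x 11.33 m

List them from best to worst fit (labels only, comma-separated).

3, 2, 1

1: 18.55/7.28 ≈ 2.548 → |2.548 − 2.236| = 0.312
2: 11.74/5.09 ≈ 2.306 → |2.306 − 2.236| = 0.070
3: 25.49/11.33 ≈ 2.250 → |2.250 − 2.236| = 0.014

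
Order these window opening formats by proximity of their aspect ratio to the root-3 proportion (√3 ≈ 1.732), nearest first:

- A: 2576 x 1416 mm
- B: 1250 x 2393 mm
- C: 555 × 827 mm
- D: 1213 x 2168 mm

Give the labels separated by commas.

D, A, B, C

Ratios: A = 2576 / 1416 ≈ 1.819; B = 2393 / 1250 ≈ 1.914; C = 827 / 555 ≈ 1.490; D = 2168 / 1213 ≈ 1.787.
|Δ from 1.732|: A 0.087; B 0.182; C 0.242; D 0.055.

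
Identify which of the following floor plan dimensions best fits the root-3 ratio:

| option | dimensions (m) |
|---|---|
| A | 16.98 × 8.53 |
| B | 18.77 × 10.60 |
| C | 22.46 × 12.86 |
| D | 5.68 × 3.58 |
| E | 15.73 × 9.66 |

Target root-3 ≈ 1.732.
A: 1.991 (Δ0.259)  B: 1.771 (Δ0.039)  C: 1.747 (Δ0.015)  D: 1.587 (Δ0.145)  E: 1.628 (Δ0.104)

C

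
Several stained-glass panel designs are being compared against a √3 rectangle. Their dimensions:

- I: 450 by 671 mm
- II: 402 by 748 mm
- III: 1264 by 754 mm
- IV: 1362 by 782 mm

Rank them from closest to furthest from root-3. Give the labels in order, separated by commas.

IV, III, II, I

Ratios: I = 671 / 450 ≈ 1.491; II = 748 / 402 ≈ 1.861; III = 1264 / 754 ≈ 1.676; IV = 1362 / 782 ≈ 1.742.
|Δ from 1.732|: I 0.241; II 0.129; III 0.056; IV 0.010.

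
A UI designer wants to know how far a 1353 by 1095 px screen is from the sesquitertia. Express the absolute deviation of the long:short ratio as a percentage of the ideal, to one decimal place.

7.3%

Ratio = 1353 / 1095 ≈ 1.2356.
Ideal 4:3 ≈ 1.3333. |1.2356 − 1.3333| / 1.3333 ≈ 7.33% → 7.3%.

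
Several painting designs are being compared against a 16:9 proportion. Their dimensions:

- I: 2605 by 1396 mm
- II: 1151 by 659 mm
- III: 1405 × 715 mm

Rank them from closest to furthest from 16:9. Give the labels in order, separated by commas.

I: 2605/1396 ≈ 1.866 → |1.866 − 1.778| = 0.088
II: 1151/659 ≈ 1.747 → |1.747 − 1.778| = 0.031
III: 1405/715 ≈ 1.965 → |1.965 − 1.778| = 0.187

II, I, III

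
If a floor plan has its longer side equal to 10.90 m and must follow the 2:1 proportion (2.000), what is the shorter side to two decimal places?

2:1 = 2.00000.
Shorter side = 10.90 ÷ 2.00000 ≈ 5.4500 → 5.45 m.

5.45 m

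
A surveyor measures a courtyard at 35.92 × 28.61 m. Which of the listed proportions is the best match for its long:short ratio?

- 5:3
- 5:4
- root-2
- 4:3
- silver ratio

35.92/28.61 ≈ 1.256. Nearest candidates are 5:4 (1.250, off by 0.006) and 4:3 (1.333, off by 0.077).

5:4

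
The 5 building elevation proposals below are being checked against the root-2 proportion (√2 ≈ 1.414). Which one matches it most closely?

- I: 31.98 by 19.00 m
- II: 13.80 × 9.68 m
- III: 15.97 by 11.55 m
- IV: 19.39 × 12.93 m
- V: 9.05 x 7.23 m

II

Target root-2 ≈ 1.414.
I: 1.683 (Δ0.269)  II: 1.426 (Δ0.012)  III: 1.383 (Δ0.031)  IV: 1.500 (Δ0.086)  V: 1.252 (Δ0.162)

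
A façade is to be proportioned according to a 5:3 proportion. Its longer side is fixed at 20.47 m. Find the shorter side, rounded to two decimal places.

12.28 m

5:3 ≈ 1.66667.
Shorter side = 20.47 ÷ 1.66667 ≈ 12.2820 → 12.28 m.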